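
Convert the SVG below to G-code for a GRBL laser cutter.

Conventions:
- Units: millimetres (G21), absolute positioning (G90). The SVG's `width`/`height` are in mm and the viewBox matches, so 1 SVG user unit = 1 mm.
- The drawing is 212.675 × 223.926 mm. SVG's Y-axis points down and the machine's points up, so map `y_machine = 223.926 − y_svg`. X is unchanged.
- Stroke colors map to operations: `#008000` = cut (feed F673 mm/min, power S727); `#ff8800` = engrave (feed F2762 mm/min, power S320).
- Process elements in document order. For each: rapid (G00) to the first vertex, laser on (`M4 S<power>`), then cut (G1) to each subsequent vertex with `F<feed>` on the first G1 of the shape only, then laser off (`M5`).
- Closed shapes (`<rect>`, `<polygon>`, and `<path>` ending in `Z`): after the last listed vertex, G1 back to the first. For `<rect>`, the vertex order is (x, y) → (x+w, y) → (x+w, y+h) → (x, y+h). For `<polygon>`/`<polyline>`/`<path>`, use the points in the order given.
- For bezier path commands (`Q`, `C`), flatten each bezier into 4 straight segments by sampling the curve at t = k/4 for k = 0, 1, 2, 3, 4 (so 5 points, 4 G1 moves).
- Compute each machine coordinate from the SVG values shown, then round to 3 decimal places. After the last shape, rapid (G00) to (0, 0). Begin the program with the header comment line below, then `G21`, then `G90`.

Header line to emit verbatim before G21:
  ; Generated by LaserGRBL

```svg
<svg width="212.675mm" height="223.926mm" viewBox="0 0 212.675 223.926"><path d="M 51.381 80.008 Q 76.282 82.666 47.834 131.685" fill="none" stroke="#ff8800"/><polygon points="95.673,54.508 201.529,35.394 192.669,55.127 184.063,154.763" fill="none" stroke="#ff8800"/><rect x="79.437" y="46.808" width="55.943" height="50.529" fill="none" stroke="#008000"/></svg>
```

; Generated by LaserGRBL
G21
G90
G00 X51.381 Y143.918
M4 S320
G1 X60.497 Y139.691 F2762
G1 X62.945 Y129.670
G1 X58.724 Y113.853
G1 X47.834 Y92.241
M5
G00 X95.673 Y169.418
M4 S320
G1 X201.529 Y188.532 F2762
G1 X192.669 Y168.799
G1 X184.063 Y69.163
G1 X95.673 Y169.418
M5
G00 X79.437 Y177.118
M4 S727
G1 X135.380 Y177.118 F673
G1 X135.380 Y126.589
G1 X79.437 Y126.589
G1 X79.437 Y177.118
M5
G00 X0.000 Y0.000

1 u = 1 mm; y_m = 223.926 − y.

[1] `<path>` quadratic bezier, #ff8800→engrave S320 F2762: (51.381,143.918) → (60.497,139.691) → (62.945,129.670) → (58.724,113.853) → (47.834,92.241)

[2] `<polygon>` closed polygon, #ff8800→engrave S320 F2762: (95.673,169.418) → (201.529,188.532) → (192.669,168.799) → (184.063,69.163) → (95.673,169.418) (closed)

[3] `<rect>` rectangle, #008000→cut S727 F673: (79.437,177.118) → (135.380,177.118) → (135.380,126.589) → (79.437,126.589) → (79.437,177.118) (closed)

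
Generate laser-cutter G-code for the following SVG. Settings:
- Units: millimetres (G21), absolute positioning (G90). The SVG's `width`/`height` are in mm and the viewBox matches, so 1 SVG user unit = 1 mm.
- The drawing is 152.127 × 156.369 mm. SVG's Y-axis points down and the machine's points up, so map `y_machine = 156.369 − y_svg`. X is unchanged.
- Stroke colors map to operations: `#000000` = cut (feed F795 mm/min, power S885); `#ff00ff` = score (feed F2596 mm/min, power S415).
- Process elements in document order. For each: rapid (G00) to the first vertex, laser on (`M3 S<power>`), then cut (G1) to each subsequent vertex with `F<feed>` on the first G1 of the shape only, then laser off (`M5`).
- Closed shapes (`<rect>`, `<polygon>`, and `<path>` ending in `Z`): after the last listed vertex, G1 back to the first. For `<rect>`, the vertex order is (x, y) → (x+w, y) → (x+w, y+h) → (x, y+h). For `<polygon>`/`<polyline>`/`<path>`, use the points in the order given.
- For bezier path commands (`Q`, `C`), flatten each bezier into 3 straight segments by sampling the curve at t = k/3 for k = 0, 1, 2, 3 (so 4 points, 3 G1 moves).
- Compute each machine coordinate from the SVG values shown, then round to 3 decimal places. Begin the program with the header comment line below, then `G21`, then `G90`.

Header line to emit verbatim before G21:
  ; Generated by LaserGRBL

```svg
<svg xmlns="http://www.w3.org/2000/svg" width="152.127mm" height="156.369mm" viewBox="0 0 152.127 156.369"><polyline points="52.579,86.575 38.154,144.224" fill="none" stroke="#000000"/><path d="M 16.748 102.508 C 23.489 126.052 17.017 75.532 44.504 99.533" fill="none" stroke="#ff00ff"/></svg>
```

1 u = 1 mm; y_m = 156.369 − y.

[1] `<polyline>` line segment, #000000→cut S885 F795: (52.579,69.794) → (38.154,12.145)

[2] `<path>` cubic bezier, #ff00ff→score S415 F2596: (16.748,53.861) → (20.832,49.502) → (26.590,61.500) → (44.504,56.836)

; Generated by LaserGRBL
G21
G90
G00 X52.579 Y69.794
M3 S885
G1 X38.154 Y12.145 F795
M5
G00 X16.748 Y53.861
M3 S415
G1 X20.832 Y49.502 F2596
G1 X26.590 Y61.500
G1 X44.504 Y56.836
M5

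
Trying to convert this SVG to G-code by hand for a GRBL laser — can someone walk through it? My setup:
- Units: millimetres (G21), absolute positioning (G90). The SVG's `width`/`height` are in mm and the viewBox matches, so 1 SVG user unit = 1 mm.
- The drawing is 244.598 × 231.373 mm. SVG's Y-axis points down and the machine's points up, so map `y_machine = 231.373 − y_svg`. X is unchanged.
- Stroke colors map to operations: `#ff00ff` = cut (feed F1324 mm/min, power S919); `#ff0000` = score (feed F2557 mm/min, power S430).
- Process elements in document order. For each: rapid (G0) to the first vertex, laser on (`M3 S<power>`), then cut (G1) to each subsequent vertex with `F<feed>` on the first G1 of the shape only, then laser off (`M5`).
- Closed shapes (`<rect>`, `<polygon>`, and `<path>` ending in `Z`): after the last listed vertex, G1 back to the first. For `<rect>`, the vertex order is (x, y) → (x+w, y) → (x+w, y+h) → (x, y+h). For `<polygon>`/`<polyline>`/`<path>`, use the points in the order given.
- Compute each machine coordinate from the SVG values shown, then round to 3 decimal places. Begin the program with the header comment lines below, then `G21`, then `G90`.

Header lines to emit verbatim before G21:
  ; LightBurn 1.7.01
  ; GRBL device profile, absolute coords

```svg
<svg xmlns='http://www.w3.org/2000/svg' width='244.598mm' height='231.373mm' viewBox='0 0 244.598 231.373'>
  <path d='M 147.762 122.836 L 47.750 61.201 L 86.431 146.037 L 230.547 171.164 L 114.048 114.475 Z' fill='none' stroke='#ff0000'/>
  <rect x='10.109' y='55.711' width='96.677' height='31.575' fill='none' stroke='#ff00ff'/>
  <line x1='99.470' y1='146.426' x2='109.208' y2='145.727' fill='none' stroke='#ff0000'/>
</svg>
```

1 u = 1 mm; y_m = 231.373 − y.

[1] `<path>` closed polygon, #ff0000→score S430 F2557: (147.762,108.537) → (47.750,170.172) → (86.431,85.336) → (230.547,60.209) → (114.048,116.898) → (147.762,108.537) (closed)

[2] `<rect>` rectangle, #ff00ff→cut S919 F1324: (10.109,175.662) → (106.786,175.662) → (106.786,144.087) → (10.109,144.087) → (10.109,175.662) (closed)

[3] `<line>` line segment, #ff0000→score S430 F2557: (99.470,84.947) → (109.208,85.646)

; LightBurn 1.7.01
; GRBL device profile, absolute coords
G21
G90
G0 X147.762 Y108.537
M3 S430
G1 X47.750 Y170.172 F2557
G1 X86.431 Y85.336
G1 X230.547 Y60.209
G1 X114.048 Y116.898
G1 X147.762 Y108.537
M5
G0 X10.109 Y175.662
M3 S919
G1 X106.786 Y175.662 F1324
G1 X106.786 Y144.087
G1 X10.109 Y144.087
G1 X10.109 Y175.662
M5
G0 X99.470 Y84.947
M3 S430
G1 X109.208 Y85.646 F2557
M5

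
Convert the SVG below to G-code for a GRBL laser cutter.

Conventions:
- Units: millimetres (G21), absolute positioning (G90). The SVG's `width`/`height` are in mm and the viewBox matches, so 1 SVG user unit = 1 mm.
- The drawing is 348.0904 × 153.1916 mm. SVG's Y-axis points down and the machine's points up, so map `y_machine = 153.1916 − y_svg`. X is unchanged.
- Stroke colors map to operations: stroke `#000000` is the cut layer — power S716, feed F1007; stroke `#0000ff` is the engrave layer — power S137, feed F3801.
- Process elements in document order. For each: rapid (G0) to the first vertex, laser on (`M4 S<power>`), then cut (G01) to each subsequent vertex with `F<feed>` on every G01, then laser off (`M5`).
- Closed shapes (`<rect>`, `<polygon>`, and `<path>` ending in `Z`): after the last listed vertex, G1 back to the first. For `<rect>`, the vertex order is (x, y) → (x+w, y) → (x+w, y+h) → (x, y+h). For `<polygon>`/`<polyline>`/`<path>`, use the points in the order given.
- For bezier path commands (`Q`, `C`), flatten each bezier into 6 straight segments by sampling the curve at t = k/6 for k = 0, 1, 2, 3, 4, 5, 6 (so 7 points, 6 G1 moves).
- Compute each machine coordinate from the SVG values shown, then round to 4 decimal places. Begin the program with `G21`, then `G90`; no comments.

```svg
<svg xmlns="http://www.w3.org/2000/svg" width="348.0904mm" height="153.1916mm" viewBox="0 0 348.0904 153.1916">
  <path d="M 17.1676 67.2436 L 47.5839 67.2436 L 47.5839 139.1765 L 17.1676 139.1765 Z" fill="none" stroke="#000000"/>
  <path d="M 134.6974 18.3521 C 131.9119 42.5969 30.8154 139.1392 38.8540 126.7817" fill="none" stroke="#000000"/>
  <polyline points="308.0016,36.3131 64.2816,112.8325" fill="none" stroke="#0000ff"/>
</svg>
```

1 u = 1 mm; y_m = 153.1916 − y.

[1] `<path>` rectangle, #000000→cut S716 F1007: (17.1676,85.9480) → (47.5839,85.9480) → (47.5839,14.0151) → (17.1676,14.0151) → (17.1676,85.9480) (closed)

[2] `<path>` cubic bezier, #000000→cut S716 F1007: (134.6974,134.8395) → (126.0725,117.5312) → (106.8248,93.2065) → (82.7167,66.8988) → (59.5106,43.6413) → (42.9689,28.4673) → (38.8540,26.4099)

[3] `<polyline>` line segment, #0000ff→engrave S137 F3801: (308.0016,116.8785) → (64.2816,40.3591)

G21
G90
G0 X17.1676 Y85.9480
M4 S716
G01 X47.5839 Y85.9480 F1007
G01 X47.5839 Y14.0151 F1007
G01 X17.1676 Y14.0151 F1007
G01 X17.1676 Y85.9480 F1007
M5
G0 X134.6974 Y134.8395
M4 S716
G01 X126.0725 Y117.5312 F1007
G01 X106.8248 Y93.2065 F1007
G01 X82.7167 Y66.8988 F1007
G01 X59.5106 Y43.6413 F1007
G01 X42.9689 Y28.4673 F1007
G01 X38.8540 Y26.4099 F1007
M5
G0 X308.0016 Y116.8785
M4 S137
G01 X64.2816 Y40.3591 F3801
M5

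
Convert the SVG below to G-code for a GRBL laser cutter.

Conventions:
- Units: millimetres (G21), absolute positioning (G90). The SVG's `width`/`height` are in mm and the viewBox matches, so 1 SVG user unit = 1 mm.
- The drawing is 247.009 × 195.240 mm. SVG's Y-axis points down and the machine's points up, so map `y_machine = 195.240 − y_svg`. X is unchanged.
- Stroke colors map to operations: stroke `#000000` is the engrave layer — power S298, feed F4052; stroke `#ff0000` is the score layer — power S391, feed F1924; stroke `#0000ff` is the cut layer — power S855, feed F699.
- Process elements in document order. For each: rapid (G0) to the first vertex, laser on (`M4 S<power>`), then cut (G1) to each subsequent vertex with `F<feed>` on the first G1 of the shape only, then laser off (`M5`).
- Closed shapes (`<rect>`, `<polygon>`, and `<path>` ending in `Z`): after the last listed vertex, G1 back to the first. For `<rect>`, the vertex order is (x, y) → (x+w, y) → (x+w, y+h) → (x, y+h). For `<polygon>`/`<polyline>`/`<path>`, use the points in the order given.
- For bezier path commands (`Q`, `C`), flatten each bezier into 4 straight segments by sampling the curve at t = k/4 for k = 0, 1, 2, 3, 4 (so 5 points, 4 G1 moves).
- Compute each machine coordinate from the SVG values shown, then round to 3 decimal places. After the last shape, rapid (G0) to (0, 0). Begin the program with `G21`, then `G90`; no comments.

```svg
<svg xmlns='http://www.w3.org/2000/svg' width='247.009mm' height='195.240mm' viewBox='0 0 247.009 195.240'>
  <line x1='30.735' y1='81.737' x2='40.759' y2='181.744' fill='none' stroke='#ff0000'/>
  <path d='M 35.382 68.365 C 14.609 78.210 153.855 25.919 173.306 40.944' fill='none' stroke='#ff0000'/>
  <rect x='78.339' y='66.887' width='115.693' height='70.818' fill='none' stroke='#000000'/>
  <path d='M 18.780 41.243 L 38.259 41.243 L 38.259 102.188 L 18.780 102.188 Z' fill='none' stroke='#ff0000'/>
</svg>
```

Since the viewBox matches the mm dimensions, user units are millimetres directly. The only transform is the Y-flip y_m = 195.240 − y_svg.

Shape 1 is a line segment drawn with `<line>`. Its stroke #ff0000 means score at S391, F1924. After flipping Y the toolpath is (30.735,113.503) → (40.759,13.496).

Shape 2 is a cubic bezier drawn with `<path>`. Its stroke #ff0000 means score at S391, F1924. After flipping Y the toolpath is (35.382,126.875) → (45.434,129.119) → (89.260,142.528) → (140.628,154.966) → (173.306,154.296).

Shape 3 is a rectangle drawn with `<rect>`. Its stroke #000000 means engrave at S298, F4052. After flipping Y the toolpath is (78.339,128.353) → (194.032,128.353) → (194.032,57.535) → (78.339,57.535) → (78.339,128.353), returning to the start.

Shape 4 is a rectangle drawn with `<path>`. Its stroke #ff0000 means score at S391, F1924. After flipping Y the toolpath is (18.780,153.997) → (38.259,153.997) → (38.259,93.052) → (18.780,93.052) → (18.780,153.997), returning to the start.

G21
G90
G0 X30.735 Y113.503
M4 S391
G1 X40.759 Y13.496 F1924
M5
G0 X35.382 Y126.875
M4 S391
G1 X45.434 Y129.119 F1924
G1 X89.260 Y142.528
G1 X140.628 Y154.966
G1 X173.306 Y154.296
M5
G0 X78.339 Y128.353
M4 S298
G1 X194.032 Y128.353 F4052
G1 X194.032 Y57.535
G1 X78.339 Y57.535
G1 X78.339 Y128.353
M5
G0 X18.780 Y153.997
M4 S391
G1 X38.259 Y153.997 F1924
G1 X38.259 Y93.052
G1 X18.780 Y93.052
G1 X18.780 Y153.997
M5
G0 X0.000 Y0.000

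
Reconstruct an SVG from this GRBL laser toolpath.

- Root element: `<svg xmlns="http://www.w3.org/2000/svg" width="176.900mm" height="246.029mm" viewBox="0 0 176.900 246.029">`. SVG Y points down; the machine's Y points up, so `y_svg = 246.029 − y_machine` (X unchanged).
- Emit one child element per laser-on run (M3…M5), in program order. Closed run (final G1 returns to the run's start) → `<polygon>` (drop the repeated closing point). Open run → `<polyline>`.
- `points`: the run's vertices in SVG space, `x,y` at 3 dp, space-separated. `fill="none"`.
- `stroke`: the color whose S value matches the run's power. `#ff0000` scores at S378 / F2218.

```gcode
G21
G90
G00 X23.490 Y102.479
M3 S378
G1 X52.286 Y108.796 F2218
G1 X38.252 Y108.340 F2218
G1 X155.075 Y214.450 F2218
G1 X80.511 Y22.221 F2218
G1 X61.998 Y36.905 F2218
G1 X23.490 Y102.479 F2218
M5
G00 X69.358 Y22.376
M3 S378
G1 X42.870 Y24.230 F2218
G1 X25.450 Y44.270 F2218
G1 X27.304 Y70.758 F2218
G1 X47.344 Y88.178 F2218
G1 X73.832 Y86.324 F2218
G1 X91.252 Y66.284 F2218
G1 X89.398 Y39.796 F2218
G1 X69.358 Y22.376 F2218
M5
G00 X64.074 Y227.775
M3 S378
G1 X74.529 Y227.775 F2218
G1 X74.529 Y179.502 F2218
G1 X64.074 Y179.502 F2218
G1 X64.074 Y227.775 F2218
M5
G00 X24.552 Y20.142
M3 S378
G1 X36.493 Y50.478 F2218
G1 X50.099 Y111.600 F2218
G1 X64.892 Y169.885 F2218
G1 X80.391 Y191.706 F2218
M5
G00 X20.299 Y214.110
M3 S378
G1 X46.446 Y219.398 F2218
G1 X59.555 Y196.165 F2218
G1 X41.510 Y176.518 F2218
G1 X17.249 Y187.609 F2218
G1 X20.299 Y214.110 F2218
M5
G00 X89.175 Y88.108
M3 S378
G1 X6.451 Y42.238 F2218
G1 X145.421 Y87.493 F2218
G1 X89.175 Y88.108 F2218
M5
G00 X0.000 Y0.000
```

<svg xmlns="http://www.w3.org/2000/svg" width="176.900mm" height="246.029mm" viewBox="0 0 176.900 246.029">
  <polygon points="23.490,143.550 52.286,137.233 38.252,137.689 155.075,31.579 80.511,223.808 61.998,209.124" fill="none" stroke="#ff0000"/>
  <polygon points="69.358,223.653 42.870,221.799 25.450,201.759 27.304,175.271 47.344,157.851 73.832,159.705 91.252,179.745 89.398,206.233" fill="none" stroke="#ff0000"/>
  <polygon points="64.074,18.254 74.529,18.254 74.529,66.527 64.074,66.527" fill="none" stroke="#ff0000"/>
  <polyline points="24.552,225.887 36.493,195.551 50.099,134.429 64.892,76.144 80.391,54.323" fill="none" stroke="#ff0000"/>
  <polygon points="20.299,31.919 46.446,26.631 59.555,49.864 41.510,69.511 17.249,58.420" fill="none" stroke="#ff0000"/>
  <polygon points="89.175,157.921 6.451,203.791 145.421,158.536" fill="none" stroke="#ff0000"/>
</svg>

y_svg = 246.029 − y_m. Every run uses S378, so all elements get stroke `#ff0000` (score).

[1] closed run; points: 23.490,143.550 52.286,137.233 38.252,137.689 155.075,31.579 80.511,223.808 61.998,209.124

[2] closed run; points: 69.358,223.653 42.870,221.799 25.450,201.759 27.304,175.271 47.344,157.851 73.832,159.705 91.252,179.745 89.398,206.233

[3] closed run; points: 64.074,18.254 74.529,18.254 74.529,66.527 64.074,66.527

[4] open run; points: 24.552,225.887 36.493,195.551 50.099,134.429 64.892,76.144 80.391,54.323

[5] closed run; points: 20.299,31.919 46.446,26.631 59.555,49.864 41.510,69.511 17.249,58.420

[6] closed run; points: 89.175,157.921 6.451,203.791 145.421,158.536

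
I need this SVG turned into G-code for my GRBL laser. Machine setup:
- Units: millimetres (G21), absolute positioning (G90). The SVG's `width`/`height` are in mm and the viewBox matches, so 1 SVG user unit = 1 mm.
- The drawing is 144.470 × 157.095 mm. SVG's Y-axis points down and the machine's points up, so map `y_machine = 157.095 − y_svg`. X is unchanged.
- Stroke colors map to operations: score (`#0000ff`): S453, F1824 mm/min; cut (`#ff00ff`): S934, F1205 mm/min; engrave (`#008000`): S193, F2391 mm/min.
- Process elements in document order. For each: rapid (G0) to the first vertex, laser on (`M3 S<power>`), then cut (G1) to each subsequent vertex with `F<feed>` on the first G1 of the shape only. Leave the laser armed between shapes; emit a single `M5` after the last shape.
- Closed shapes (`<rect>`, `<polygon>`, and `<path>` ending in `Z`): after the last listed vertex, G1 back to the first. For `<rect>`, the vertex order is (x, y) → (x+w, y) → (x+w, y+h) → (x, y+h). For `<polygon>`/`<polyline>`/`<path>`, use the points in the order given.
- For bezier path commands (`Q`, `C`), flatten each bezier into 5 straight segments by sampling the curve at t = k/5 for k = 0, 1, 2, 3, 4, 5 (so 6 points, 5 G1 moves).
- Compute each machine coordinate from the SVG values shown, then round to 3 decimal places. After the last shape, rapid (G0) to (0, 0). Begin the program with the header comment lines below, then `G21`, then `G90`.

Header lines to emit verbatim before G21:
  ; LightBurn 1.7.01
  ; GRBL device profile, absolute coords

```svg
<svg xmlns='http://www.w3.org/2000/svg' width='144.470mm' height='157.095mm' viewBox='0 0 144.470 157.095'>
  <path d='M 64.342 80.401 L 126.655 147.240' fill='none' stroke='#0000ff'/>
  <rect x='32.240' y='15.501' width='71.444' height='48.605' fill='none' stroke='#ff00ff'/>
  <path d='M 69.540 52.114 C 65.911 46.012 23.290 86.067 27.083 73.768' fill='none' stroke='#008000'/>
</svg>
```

1 u = 1 mm; y_m = 157.095 − y.

[1] `<path>` line segment, #0000ff→score S453 F1824: (64.342,76.694) → (126.655,9.855)

[2] `<rect>` rectangle, #ff00ff→cut S934 F1205: (32.240,141.594) → (103.684,141.594) → (103.684,92.989) → (32.240,92.989) → (32.240,141.594) (closed)

[3] `<path>` cubic bezier, #008000→engrave S193 F2391: (69.540,104.981) → (63.367,103.891) → (51.935,96.453) → (39.344,87.393) → (29.694,81.442) → (27.083,83.327)

; LightBurn 1.7.01
; GRBL device profile, absolute coords
G21
G90
G0 X64.342 Y76.694
M3 S453
G1 X126.655 Y9.855 F1824
G0 X32.240 Y141.594
M3 S934
G1 X103.684 Y141.594 F1205
G1 X103.684 Y92.989
G1 X32.240 Y92.989
G1 X32.240 Y141.594
G0 X69.540 Y104.981
M3 S193
G1 X63.367 Y103.891 F2391
G1 X51.935 Y96.453
G1 X39.344 Y87.393
G1 X29.694 Y81.442
G1 X27.083 Y83.327
M5
G0 X0.000 Y0.000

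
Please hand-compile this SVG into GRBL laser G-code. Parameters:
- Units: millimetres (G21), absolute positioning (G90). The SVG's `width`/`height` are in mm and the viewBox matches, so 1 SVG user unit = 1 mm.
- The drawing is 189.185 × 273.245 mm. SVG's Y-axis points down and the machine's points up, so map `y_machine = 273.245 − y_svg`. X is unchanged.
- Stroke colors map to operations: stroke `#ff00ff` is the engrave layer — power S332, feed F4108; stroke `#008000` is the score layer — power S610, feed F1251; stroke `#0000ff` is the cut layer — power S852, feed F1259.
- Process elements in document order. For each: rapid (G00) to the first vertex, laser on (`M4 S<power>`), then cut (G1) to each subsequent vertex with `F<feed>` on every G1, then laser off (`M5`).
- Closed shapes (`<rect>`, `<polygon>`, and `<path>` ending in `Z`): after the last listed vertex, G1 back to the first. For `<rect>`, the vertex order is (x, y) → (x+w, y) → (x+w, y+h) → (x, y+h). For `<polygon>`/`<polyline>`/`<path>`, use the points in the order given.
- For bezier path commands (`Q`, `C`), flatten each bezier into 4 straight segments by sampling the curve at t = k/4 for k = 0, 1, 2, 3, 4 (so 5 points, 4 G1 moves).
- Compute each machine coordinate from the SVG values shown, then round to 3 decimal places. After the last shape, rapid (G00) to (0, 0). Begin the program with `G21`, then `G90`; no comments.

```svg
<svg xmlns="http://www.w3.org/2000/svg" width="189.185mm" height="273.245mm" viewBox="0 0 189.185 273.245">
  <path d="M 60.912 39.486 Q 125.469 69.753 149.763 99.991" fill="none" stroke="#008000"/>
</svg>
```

1 u = 1 mm; y_m = 273.245 − y.

[1] `<path>` quadratic bezier, #008000→score S610 F1251: (60.912,233.759) → (90.674,218.627) → (115.403,203.499) → (135.100,188.375) → (149.763,173.254)

G21
G90
G00 X60.912 Y233.759
M4 S610
G1 X90.674 Y218.627 F1251
G1 X115.403 Y203.499 F1251
G1 X135.100 Y188.375 F1251
G1 X149.763 Y173.254 F1251
M5
G00 X0.000 Y0.000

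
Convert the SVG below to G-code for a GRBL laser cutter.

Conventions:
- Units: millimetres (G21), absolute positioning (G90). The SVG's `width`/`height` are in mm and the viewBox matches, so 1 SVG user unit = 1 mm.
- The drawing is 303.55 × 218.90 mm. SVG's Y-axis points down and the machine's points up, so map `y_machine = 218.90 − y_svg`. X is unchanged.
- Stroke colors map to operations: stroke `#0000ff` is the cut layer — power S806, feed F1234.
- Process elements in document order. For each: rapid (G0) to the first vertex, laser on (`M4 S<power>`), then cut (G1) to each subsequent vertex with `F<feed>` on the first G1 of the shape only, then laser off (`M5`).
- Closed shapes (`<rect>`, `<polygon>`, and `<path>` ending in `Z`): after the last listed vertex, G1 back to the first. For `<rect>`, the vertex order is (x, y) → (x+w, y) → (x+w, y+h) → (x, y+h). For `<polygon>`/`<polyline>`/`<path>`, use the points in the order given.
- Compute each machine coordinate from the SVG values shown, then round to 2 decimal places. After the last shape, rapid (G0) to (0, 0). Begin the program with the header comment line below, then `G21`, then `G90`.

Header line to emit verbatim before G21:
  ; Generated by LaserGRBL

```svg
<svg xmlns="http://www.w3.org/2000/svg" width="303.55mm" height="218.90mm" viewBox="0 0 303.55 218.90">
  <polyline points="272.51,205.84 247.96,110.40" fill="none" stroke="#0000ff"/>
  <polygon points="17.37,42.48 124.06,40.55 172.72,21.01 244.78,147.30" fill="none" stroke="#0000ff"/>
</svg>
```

; Generated by LaserGRBL
G21
G90
G0 X272.51 Y13.06
M4 S806
G1 X247.96 Y108.50 F1234
M5
G0 X17.37 Y176.42
M4 S806
G1 X124.06 Y178.35 F1234
G1 X172.72 Y197.89
G1 X244.78 Y71.60
G1 X17.37 Y176.42
M5
G0 X0.00 Y0.00

1 u = 1 mm; y_m = 218.90 − y.

[1] `<polyline>` line segment, #0000ff→cut S806 F1234: (272.51,13.06) → (247.96,108.50)

[2] `<polygon>` closed polygon, #0000ff→cut S806 F1234: (17.37,176.42) → (124.06,178.35) → (172.72,197.89) → (244.78,71.60) → (17.37,176.42) (closed)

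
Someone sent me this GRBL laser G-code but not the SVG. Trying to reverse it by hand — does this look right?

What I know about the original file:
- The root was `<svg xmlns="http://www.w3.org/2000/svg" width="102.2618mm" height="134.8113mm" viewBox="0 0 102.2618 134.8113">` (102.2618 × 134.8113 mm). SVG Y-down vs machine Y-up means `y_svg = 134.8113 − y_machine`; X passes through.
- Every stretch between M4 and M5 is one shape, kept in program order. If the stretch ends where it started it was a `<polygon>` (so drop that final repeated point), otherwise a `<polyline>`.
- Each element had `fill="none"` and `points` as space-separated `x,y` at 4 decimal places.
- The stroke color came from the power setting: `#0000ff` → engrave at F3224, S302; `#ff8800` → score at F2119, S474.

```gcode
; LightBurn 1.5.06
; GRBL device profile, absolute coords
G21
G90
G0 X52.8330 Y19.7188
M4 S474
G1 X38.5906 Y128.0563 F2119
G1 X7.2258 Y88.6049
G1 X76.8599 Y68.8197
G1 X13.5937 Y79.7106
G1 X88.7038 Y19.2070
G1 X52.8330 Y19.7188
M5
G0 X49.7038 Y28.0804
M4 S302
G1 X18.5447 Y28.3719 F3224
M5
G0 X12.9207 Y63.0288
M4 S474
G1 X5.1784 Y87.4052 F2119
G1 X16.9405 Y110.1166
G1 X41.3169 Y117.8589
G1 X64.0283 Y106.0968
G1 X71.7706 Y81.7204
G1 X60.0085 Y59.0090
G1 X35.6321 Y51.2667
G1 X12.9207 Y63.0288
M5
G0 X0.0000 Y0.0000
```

<svg xmlns="http://www.w3.org/2000/svg" width="102.2618mm" height="134.8113mm" viewBox="0 0 102.2618 134.8113">
  <polygon points="52.8330,115.0925 38.5906,6.7550 7.2258,46.2064 76.8599,65.9916 13.5937,55.1007 88.7038,115.6043" fill="none" stroke="#ff8800"/>
  <polyline points="49.7038,106.7309 18.5447,106.4394" fill="none" stroke="#0000ff"/>
  <polygon points="12.9207,71.7825 5.1784,47.4061 16.9405,24.6947 41.3169,16.9524 64.0283,28.7145 71.7706,53.0909 60.0085,75.8023 35.6321,83.5446" fill="none" stroke="#ff8800"/>
</svg>

Machine Y-up, SVG Y-down with viewBox height 134.8113, so y_svg = 134.8113 − y_machine; X carries over.

Run 1: the run's S474 means `#ff8800` (score). The run returns to its start, so emit a `<polygon>` with points (Y-flipped): 52.8330,115.0925 38.5906,6.7550 7.2258,46.2064 76.8599,65.9916 13.5937,55.1007 88.7038,115.6043.

Run 2: S302 ⇒ engrave layer `#0000ff`. The run is open, so emit a `<polyline>` with points (Y-flipped): 49.7038,106.7309 18.5447,106.4394.

Run 3: power S474 maps to stroke `#ff8800` (score). The run returns to its start, so emit a `<polygon>` with points (Y-flipped): 12.9207,71.7825 5.1784,47.4061 16.9405,24.6947 41.3169,16.9524 64.0283,28.7145 71.7706,53.0909 60.0085,75.8023 35.6321,83.5446.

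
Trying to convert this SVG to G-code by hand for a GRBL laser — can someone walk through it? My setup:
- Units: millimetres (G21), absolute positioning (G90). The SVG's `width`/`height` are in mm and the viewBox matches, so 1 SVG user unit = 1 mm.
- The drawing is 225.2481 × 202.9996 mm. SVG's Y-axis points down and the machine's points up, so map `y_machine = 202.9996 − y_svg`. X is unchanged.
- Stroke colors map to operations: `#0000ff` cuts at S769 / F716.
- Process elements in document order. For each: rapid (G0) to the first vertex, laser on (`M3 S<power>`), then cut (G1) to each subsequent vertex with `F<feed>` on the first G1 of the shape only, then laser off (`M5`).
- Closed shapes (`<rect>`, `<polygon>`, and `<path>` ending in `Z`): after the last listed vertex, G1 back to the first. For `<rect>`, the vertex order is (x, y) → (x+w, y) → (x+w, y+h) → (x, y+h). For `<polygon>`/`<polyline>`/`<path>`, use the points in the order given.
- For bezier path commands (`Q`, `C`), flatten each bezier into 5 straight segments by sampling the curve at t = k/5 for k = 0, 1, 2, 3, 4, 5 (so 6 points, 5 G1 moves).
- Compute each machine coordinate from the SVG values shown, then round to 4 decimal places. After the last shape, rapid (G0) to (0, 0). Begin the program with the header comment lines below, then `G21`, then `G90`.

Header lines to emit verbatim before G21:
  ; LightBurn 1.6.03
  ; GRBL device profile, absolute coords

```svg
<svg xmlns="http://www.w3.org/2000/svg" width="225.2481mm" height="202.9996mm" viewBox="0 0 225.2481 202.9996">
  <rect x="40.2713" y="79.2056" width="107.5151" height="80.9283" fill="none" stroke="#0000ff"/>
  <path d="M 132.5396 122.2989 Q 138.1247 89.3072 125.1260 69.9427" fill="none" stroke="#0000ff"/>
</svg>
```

; LightBurn 1.6.03
; GRBL device profile, absolute coords
G21
G90
G0 X40.2713 Y123.7940
M3 S769
G1 X147.7864 Y123.7940 F716
G1 X147.7864 Y42.8657
G1 X40.2713 Y42.8657
G1 X40.2713 Y123.7940
M5
G0 X132.5396 Y80.7007
M3 S769
G1 X134.0303 Y93.3523 F716
G1 X134.0343 Y104.9137
G1 X132.5516 Y115.3849
G1 X129.5821 Y124.7660
G1 X125.1260 Y133.0569
M5
G0 X0.0000 Y0.0000

Since the viewBox matches the mm dimensions, user units are millimetres directly. The only transform is the Y-flip y_m = 202.9996 − y_svg.

Shape 1 is a rectangle drawn with `<rect>`. Its stroke #0000ff means cut at S769, F716. After flipping Y the toolpath is (40.2713,123.7940) → (147.7864,123.7940) → (147.7864,42.8657) → (40.2713,42.8657) → (40.2713,123.7940), returning to the start.

Shape 2 is a quadratic bezier drawn with `<path>`. Its stroke #0000ff means cut at S769, F716. After flipping Y the toolpath is (132.5396,80.7007) → (134.0303,93.3523) → (134.0343,104.9137) → (132.5516,115.3849) → (129.5821,124.7660) → (125.1260,133.0569).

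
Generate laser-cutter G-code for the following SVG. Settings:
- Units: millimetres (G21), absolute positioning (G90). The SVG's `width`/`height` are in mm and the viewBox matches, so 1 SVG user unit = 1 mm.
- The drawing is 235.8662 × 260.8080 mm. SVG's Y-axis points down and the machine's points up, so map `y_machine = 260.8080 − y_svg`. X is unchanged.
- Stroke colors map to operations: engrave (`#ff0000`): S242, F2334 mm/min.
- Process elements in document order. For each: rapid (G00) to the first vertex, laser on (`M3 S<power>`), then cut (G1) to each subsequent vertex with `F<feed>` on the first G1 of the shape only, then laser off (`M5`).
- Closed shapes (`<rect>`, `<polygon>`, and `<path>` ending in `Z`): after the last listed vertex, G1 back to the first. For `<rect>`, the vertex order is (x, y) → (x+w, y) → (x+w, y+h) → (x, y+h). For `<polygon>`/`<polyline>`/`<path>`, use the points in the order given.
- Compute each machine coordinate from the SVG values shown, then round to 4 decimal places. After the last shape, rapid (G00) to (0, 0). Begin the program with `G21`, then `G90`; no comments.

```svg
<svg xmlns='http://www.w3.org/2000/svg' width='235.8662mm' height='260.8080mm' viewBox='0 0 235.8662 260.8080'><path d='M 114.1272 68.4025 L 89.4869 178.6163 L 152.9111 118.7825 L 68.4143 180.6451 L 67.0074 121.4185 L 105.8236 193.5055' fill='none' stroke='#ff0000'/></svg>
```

1 u = 1 mm; y_m = 260.8080 − y.

[1] `<path>` open polyline, #ff0000→engrave S242 F2334: (114.1272,192.4055) → (89.4869,82.1917) → (152.9111,142.0255) → (68.4143,80.1629) → (67.0074,139.3895) → (105.8236,67.3025)

G21
G90
G00 X114.1272 Y192.4055
M3 S242
G1 X89.4869 Y82.1917 F2334
G1 X152.9111 Y142.0255
G1 X68.4143 Y80.1629
G1 X67.0074 Y139.3895
G1 X105.8236 Y67.3025
M5
G00 X0.0000 Y0.0000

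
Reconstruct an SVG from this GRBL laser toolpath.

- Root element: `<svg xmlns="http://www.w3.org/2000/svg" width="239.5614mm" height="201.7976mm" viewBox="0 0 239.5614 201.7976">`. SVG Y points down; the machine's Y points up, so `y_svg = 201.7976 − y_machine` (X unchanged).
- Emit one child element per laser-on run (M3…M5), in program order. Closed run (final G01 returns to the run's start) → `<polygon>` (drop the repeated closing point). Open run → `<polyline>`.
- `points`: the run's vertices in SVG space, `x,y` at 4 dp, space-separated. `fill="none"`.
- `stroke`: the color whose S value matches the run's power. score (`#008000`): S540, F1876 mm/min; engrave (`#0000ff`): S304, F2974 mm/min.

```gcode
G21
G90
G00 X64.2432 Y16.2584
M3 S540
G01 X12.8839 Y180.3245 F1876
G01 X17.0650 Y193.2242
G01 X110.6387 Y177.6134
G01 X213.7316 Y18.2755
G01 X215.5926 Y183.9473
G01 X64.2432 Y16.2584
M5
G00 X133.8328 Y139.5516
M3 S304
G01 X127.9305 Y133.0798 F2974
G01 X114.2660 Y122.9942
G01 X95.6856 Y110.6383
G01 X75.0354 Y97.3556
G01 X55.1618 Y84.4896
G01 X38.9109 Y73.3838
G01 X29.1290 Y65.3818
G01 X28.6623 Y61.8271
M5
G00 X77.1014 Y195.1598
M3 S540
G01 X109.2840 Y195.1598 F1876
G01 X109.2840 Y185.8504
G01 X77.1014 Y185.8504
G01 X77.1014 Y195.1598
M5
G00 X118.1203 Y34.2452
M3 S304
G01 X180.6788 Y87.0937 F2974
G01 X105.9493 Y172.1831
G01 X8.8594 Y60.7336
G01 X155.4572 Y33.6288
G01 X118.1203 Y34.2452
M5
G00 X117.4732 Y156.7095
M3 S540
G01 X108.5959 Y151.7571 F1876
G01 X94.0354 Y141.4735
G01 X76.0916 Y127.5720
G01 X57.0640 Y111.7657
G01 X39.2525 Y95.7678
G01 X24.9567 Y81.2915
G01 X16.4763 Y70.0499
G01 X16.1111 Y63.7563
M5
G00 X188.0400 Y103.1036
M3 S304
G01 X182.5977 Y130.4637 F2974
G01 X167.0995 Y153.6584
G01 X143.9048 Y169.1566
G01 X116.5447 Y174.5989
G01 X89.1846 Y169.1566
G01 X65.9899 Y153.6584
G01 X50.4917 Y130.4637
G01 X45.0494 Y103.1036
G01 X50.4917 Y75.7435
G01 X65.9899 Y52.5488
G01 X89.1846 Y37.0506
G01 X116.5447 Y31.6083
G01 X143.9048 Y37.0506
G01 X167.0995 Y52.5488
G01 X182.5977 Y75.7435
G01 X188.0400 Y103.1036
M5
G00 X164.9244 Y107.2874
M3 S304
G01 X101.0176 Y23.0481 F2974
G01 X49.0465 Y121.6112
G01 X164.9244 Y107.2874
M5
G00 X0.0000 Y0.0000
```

<svg xmlns="http://www.w3.org/2000/svg" width="239.5614mm" height="201.7976mm" viewBox="0 0 239.5614 201.7976">
  <polygon points="64.2432,185.5392 12.8839,21.4731 17.0650,8.5734 110.6387,24.1842 213.7316,183.5221 215.5926,17.8503" fill="none" stroke="#008000"/>
  <polyline points="133.8328,62.2460 127.9305,68.7178 114.2660,78.8034 95.6856,91.1593 75.0354,104.4420 55.1618,117.3080 38.9109,128.4138 29.1290,136.4158 28.6623,139.9705" fill="none" stroke="#0000ff"/>
  <polygon points="77.1014,6.6378 109.2840,6.6378 109.2840,15.9472 77.1014,15.9472" fill="none" stroke="#008000"/>
  <polygon points="118.1203,167.5524 180.6788,114.7039 105.9493,29.6145 8.8594,141.0640 155.4572,168.1688" fill="none" stroke="#0000ff"/>
  <polyline points="117.4732,45.0881 108.5959,50.0405 94.0354,60.3241 76.0916,74.2256 57.0640,90.0319 39.2525,106.0298 24.9567,120.5061 16.4763,131.7477 16.1111,138.0413" fill="none" stroke="#008000"/>
  <polygon points="188.0400,98.6940 182.5977,71.3339 167.0995,48.1392 143.9048,32.6410 116.5447,27.1987 89.1846,32.6410 65.9899,48.1392 50.4917,71.3339 45.0494,98.6940 50.4917,126.0541 65.9899,149.2488 89.1846,164.7470 116.5447,170.1893 143.9048,164.7470 167.0995,149.2488 182.5977,126.0541" fill="none" stroke="#0000ff"/>
  <polygon points="164.9244,94.5102 101.0176,178.7495 49.0465,80.1864" fill="none" stroke="#0000ff"/>
</svg>

Each laser-on run becomes one SVG element. Flip Y back into SVG space with y_svg = 201.7976 − y_machine.

Run 1: power S540 maps to stroke `#008000` (score). The run returns to its start, so emit a `<polygon>` with points (Y-flipped): 64.2432,185.5392 12.8839,21.4731 17.0650,8.5734 110.6387,24.1842 213.7316,183.5221 215.5926,17.8503.

Run 2: S304 ⇒ engrave layer `#0000ff`. The run is open, so emit a `<polyline>` with points (Y-flipped): 133.8328,62.2460 127.9305,68.7178 114.2660,78.8034 95.6856,91.1593 75.0354,104.4420 55.1618,117.3080 38.9109,128.4138 29.1290,136.4158 28.6623,139.9705.

Run 3: S540 ⇒ score layer `#008000`. The run returns to its start, so emit a `<polygon>` with points (Y-flipped): 77.1014,6.6378 109.2840,6.6378 109.2840,15.9472 77.1014,15.9472.

Run 4: power S304 maps to stroke `#0000ff` (engrave). The run returns to its start, so emit a `<polygon>` with points (Y-flipped): 118.1203,167.5524 180.6788,114.7039 105.9493,29.6145 8.8594,141.0640 155.4572,168.1688.

Run 5: power S540 maps to stroke `#008000` (score). The run is open, so emit a `<polyline>` with points (Y-flipped): 117.4732,45.0881 108.5959,50.0405 94.0354,60.3241 76.0916,74.2256 57.0640,90.0319 39.2525,106.0298 24.9567,120.5061 16.4763,131.7477 16.1111,138.0413.

Run 6: the run's S304 means `#0000ff` (engrave). The run returns to its start, so emit a `<polygon>` with points (Y-flipped): 188.0400,98.6940 182.5977,71.3339 167.0995,48.1392 143.9048,32.6410 116.5447,27.1987 89.1846,32.6410 65.9899,48.1392 50.4917,71.3339 45.0494,98.6940 50.4917,126.0541 65.9899,149.2488 89.1846,164.7470 116.5447,170.1893 143.9048,164.7470 167.0995,149.2488 182.5977,126.0541.

Run 7: the run's S304 means `#0000ff` (engrave). The run returns to its start, so emit a `<polygon>` with points (Y-flipped): 164.9244,94.5102 101.0176,178.7495 49.0465,80.1864.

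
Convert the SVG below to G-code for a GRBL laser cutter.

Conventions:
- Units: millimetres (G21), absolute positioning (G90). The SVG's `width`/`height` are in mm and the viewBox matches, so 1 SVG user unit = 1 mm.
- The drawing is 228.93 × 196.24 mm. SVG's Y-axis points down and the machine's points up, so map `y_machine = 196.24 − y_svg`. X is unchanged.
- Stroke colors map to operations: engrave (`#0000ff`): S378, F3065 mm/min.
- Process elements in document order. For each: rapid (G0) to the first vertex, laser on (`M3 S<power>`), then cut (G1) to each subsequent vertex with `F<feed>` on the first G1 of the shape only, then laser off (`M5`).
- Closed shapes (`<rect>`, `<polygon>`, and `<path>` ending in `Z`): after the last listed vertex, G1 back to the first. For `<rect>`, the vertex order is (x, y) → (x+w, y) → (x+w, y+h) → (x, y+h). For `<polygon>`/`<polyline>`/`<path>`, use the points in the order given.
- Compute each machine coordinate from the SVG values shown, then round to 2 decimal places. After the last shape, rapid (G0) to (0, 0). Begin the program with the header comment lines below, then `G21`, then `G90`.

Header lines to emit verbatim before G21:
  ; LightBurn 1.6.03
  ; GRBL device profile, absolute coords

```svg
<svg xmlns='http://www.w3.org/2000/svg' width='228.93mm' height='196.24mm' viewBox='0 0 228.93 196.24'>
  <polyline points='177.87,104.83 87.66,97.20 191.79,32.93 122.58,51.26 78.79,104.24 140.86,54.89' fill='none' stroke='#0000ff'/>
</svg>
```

1 u = 1 mm; y_m = 196.24 − y.

[1] `<polyline>` open polyline, #0000ff→engrave S378 F3065: (177.87,91.41) → (87.66,99.04) → (191.79,163.31) → (122.58,144.98) → (78.79,92.00) → (140.86,141.35)

; LightBurn 1.6.03
; GRBL device profile, absolute coords
G21
G90
G0 X177.87 Y91.41
M3 S378
G1 X87.66 Y99.04 F3065
G1 X191.79 Y163.31
G1 X122.58 Y144.98
G1 X78.79 Y92.00
G1 X140.86 Y141.35
M5
G0 X0.00 Y0.00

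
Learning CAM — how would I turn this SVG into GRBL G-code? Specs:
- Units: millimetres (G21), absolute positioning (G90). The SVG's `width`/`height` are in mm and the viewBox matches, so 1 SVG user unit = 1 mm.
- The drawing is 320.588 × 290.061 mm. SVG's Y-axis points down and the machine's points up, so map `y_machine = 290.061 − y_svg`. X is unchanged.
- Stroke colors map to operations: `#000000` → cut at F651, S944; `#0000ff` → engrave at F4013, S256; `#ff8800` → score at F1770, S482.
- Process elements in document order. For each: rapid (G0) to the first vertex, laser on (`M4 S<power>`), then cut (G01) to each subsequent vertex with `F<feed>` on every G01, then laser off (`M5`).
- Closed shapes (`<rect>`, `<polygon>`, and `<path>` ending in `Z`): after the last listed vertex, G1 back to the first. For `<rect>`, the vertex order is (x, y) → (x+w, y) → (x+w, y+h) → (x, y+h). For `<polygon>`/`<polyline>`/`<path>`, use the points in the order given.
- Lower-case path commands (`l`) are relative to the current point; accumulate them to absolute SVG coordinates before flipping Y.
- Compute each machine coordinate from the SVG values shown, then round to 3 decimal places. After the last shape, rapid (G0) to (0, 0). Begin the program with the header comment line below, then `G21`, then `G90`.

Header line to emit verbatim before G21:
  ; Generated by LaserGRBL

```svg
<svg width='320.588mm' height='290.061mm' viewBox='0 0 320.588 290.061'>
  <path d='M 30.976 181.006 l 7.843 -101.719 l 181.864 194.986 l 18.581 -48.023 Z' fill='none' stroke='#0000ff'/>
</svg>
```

viewBox `0 0 320.588 290.061` with mm width/height → 1 unit = 1 mm. Flip: y_m = 290.061 − y_svg.

**Shape 1** — `<path>` closed polygon, stroke `#0000ff` → engrave (S256, F4013). Machine vertices: (30.976,109.055) → (38.819,210.774) → (220.683,15.788) → (239.264,63.811) → (30.976,109.055). Closed: final G1 returns to the first vertex.

; Generated by LaserGRBL
G21
G90
G0 X30.976 Y109.055
M4 S256
G01 X38.819 Y210.774 F4013
G01 X220.683 Y15.788 F4013
G01 X239.264 Y63.811 F4013
G01 X30.976 Y109.055 F4013
M5
G0 X0.000 Y0.000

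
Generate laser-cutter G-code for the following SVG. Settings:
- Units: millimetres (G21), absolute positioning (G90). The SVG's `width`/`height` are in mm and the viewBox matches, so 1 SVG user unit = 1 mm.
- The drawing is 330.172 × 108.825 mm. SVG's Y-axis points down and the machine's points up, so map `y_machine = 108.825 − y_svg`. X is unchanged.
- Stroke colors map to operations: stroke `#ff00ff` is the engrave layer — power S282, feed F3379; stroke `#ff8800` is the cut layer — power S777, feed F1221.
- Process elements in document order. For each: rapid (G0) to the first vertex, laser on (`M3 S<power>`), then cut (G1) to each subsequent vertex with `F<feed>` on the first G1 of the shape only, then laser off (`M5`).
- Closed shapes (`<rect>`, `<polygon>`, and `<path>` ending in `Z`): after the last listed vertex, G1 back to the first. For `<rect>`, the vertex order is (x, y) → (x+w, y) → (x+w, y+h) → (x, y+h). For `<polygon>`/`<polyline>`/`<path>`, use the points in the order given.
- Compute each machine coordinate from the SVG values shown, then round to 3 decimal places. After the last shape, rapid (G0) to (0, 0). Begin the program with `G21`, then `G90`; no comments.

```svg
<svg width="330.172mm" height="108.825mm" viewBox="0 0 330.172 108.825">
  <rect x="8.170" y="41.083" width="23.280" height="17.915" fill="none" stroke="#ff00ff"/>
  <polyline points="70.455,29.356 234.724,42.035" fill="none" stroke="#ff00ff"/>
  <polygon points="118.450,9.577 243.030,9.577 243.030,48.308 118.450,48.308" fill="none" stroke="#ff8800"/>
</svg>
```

G21
G90
G0 X8.170 Y67.742
M3 S282
G1 X31.450 Y67.742 F3379
G1 X31.450 Y49.827
G1 X8.170 Y49.827
G1 X8.170 Y67.742
M5
G0 X70.455 Y79.469
M3 S282
G1 X234.724 Y66.790 F3379
M5
G0 X118.450 Y99.248
M3 S777
G1 X243.030 Y99.248 F1221
G1 X243.030 Y60.517
G1 X118.450 Y60.517
G1 X118.450 Y99.248
M5
G0 X0.000 Y0.000

1 u = 1 mm; y_m = 108.825 − y.

[1] `<rect>` rectangle, #ff00ff→engrave S282 F3379: (8.170,67.742) → (31.450,67.742) → (31.450,49.827) → (8.170,49.827) → (8.170,67.742) (closed)

[2] `<polyline>` line segment, #ff00ff→engrave S282 F3379: (70.455,79.469) → (234.724,66.790)

[3] `<polygon>` rectangle, #ff8800→cut S777 F1221: (118.450,99.248) → (243.030,99.248) → (243.030,60.517) → (118.450,60.517) → (118.450,99.248) (closed)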